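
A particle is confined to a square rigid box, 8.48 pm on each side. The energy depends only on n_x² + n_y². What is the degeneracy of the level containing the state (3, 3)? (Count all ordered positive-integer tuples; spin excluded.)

The level has n_x² + n_y² = 18. The ordered positive-integer solutions are (3, 3).
That gives 1 state.

degeneracy = 1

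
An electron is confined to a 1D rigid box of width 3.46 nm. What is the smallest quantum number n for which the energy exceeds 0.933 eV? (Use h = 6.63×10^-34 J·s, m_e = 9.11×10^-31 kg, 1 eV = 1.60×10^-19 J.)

n = 6

E_1 = h²/(8m_eL²) = 5.038×10^-21 J = 0.03149 eV.
Need n² > 0.933/0.03149 = 29.63, i.e. n > 5.443.
The smallest integer satisfying this is n = 6.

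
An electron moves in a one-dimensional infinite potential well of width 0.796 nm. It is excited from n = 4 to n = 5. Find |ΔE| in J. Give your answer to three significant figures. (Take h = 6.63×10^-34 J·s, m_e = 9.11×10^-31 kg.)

|ΔE| = 8.57×10^-19 J

E_1 = h²/(8m_eL²) = 9.519×10^-20 J.
|ΔE| = |4² − 5²|·E_1 = 9·9.519×10^-20 J = 8.57×10^-19 J.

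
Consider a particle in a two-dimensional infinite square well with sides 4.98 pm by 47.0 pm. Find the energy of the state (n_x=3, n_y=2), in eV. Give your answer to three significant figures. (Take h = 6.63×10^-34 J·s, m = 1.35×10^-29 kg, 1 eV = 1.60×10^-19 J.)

E = 9.28×10^3 eV

For a 2D rectangular well E = (h²/8m)·Σ n_i²/L_i² = (6.63×10^-34)²/(8·1.35×10^-29) · [3²/(4.98 pm)² + 2²/(47.0 pm)²].
Evaluating gives E = 1.484×10^-15 J = 9.28×10^3 eV.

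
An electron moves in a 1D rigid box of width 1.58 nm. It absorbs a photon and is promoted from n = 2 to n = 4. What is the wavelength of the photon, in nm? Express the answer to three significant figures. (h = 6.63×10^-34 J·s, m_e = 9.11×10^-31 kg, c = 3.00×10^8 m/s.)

E_1 = h²/(8m_eL²) = 2.416×10^-20 J, so ΔE = (4² − 2²)E_1 = 2.899×10^-19 J.
λ = hc/ΔE = (6.63×10^-34·3.00×10^8)/2.899×10^-19 = 6.86×10^-7 m = 686 nm.

λ = 686 nm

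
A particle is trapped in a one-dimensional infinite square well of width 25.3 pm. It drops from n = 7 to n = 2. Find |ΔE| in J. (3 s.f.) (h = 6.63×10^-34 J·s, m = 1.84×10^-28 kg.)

E_1 = h²/(8mL²) = 4.665×10^-19 J.
|ΔE| = |7² − 2²|·E_1 = 45·4.665×10^-19 J = 2.10×10^-17 J.

|ΔE| = 2.10×10^-17 J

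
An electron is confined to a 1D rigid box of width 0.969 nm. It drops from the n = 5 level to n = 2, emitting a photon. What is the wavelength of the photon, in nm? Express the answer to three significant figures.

λ = 147 nm

E_1 = h²/(8m_eL²) = 6.416×10^-20 J, so ΔE = (5² − 2²)E_1 = 1.347×10^-18 J.
λ = hc/ΔE = (6.626×10^-34·2.998×10^8)/1.347×10^-18 = 1.47×10^-7 m = 147 nm.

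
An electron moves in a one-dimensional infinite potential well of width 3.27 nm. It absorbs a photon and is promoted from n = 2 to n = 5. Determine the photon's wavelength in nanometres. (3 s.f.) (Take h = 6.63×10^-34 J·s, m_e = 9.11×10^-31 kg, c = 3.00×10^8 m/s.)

λ = 1.68×10^3 nm

E_1 = h²/(8m_eL²) = 5.641×10^-21 J, so ΔE = (5² − 2²)E_1 = 1.185×10^-19 J.
λ = hc/ΔE = (6.63×10^-34·3.00×10^8)/1.185×10^-19 = 1.68×10^-6 m = 1.68×10^3 nm.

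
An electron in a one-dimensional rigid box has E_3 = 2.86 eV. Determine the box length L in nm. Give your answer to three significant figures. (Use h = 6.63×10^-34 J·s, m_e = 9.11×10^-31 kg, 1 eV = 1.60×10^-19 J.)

From E_n = n²h²/(8m_eL²), L = n·h/√(8m_eE_n).
E_3 = 2.86 eV = 4.576×10^-19 J, so L = 3·6.63×10^-34/√(8·9.11×10^-31·4.576×10^-19) = 1.09×10^-9 m = 1.09 nm.

L = 1.09 nm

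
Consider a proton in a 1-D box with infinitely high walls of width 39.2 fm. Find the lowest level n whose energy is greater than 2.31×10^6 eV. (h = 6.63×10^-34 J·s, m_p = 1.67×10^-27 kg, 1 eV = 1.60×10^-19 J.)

E_1 = h²/(8m_pL²) = 2.141×10^-14 J = 1.338×10^5 eV.
Need n² > 2.31×10^6/1.338×10^5 = 17.26, i.e. n > 4.155.
The smallest integer satisfying this is n = 5.

n = 5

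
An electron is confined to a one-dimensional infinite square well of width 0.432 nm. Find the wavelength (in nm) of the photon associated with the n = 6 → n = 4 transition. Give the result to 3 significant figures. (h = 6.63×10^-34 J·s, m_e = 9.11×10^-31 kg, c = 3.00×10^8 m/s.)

λ = 30.8 nm

E_1 = h²/(8m_eL²) = 3.232×10^-19 J, so ΔE = (6² − 4²)E_1 = 6.464×10^-18 J.
λ = hc/ΔE = (6.63×10^-34·3.00×10^8)/6.464×10^-18 = 3.08×10^-8 m = 30.8 nm.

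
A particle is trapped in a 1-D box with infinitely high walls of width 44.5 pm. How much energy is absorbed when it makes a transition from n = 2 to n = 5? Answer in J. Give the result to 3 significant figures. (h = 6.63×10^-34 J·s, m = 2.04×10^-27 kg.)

E_1 = h²/(8mL²) = 1.360×10^-20 J.
|ΔE| = |2² − 5²|·E_1 = 21·1.360×10^-20 J = 2.86×10^-19 J.

|ΔE| = 2.86×10^-19 J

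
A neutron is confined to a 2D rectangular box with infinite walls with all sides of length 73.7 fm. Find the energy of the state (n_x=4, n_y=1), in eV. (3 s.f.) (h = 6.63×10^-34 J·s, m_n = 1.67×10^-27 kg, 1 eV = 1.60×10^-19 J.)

For a 2D rectangular well E = (h²/8m_n)·Σ n_i²/L_i² = (6.63×10^-34)²/(8·1.67×10^-27) · [4²/(73.7 fm)² + 1²/(73.7 fm)²].
Evaluating gives E = 1.030×10^-13 J = 6.44×10^5 eV.

E = 6.44×10^5 eV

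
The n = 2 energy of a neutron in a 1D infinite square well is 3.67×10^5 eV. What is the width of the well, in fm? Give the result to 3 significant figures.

L = 47.2 fm

From E_n = n²h²/(8m_nL²), L = n·h/√(8m_nE_n).
E_2 = 3.67×10^5 eV = 5.879×10^-14 J, so L = 2·6.626×10^-34/√(8·1.675×10^-27·5.879×10^-14) = 4.72×10^-14 m = 47.2 fm.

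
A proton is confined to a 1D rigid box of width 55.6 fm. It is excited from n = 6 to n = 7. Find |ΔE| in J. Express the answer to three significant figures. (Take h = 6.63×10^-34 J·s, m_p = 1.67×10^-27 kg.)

E_1 = h²/(8m_pL²) = 1.064×10^-14 J.
|ΔE| = |6² − 7²|·E_1 = 13·1.064×10^-14 J = 1.38×10^-13 J.

|ΔE| = 1.38×10^-13 J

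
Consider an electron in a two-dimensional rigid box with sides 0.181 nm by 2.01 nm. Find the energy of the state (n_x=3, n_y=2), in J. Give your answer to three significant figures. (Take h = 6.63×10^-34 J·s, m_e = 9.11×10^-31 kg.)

For a 2D rectangular well E = (h²/8m_e)·Σ n_i²/L_i² = (6.63×10^-34)²/(8·9.11×10^-31) · [3²/(0.181 nm)² + 2²/(2.01 nm)²].
Evaluating gives E = 1.66×10^-17 J.

E = 1.66×10^-17 J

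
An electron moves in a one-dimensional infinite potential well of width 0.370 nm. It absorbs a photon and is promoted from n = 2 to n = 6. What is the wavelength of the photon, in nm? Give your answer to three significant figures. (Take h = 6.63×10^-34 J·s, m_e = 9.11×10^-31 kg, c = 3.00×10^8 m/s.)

E_1 = h²/(8m_eL²) = 4.406×10^-19 J, so ΔE = (6² − 2²)E_1 = 1.410×10^-17 J.
λ = hc/ΔE = (6.63×10^-34·3.00×10^8)/1.410×10^-17 = 1.41×10^-8 m = 14.1 nm.

λ = 14.1 nm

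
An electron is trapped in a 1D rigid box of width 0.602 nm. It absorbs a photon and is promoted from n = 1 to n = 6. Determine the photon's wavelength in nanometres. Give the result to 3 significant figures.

E_1 = h²/(8m_eL²) = 1.662×10^-19 J, so ΔE = (6² − 1²)E_1 = 5.817×10^-18 J.
λ = hc/ΔE = (6.626×10^-34·2.998×10^8)/5.817×10^-18 = 3.41×10^-8 m = 34.1 nm.

λ = 34.1 nm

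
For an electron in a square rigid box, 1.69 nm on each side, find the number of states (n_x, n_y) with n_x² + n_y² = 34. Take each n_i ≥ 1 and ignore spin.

degeneracy = 2

The level has n_x² + n_y² = 34. The ordered positive-integer solutions are (3, 5), (5, 3).
That gives 2 states.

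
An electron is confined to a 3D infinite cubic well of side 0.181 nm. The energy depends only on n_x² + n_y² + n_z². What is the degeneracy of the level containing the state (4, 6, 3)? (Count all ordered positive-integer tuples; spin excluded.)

degeneracy = 6

The level has n_x² + n_y² + n_z² = 61. The ordered positive-integer solutions are (3, 4, 6), (3, 6, 4), (4, 3, 6), (4, 6, 3), (6, 3, 4), (6, 4, 3).
That gives 6 states.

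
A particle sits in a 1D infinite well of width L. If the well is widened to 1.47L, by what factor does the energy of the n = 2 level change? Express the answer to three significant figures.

0.463

E_n ∝ 1/L², so the energy scales by 1/1.47² = 0.463.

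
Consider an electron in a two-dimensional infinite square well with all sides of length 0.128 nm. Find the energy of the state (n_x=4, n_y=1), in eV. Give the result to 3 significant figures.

For a 2D rectangular well E = (h²/8m_e)·Σ n_i²/L_i² = (6.626×10^-34)²/(8·9.109×10^-31) · [4²/(0.128 nm)² + 1²/(0.128 nm)²].
Evaluating gives E = 6.251×10^-17 J = 390 eV.

E = 390 eV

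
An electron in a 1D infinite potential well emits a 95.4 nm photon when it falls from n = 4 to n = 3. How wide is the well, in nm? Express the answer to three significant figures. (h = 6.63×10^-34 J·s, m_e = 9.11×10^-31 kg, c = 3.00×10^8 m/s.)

The photon carries ΔE = hc/λ = 6.63×10^-34·3.00×10^8/9.54×10^-8 m = 2.085×10^-18 J.
Since ΔE = (4² − 3²)E_1, E_1 = 2.979×10^-19 J, and L = h/√(8m_eE_1) = 4.50×10^-10 m = 0.450 nm.

L = 0.450 nm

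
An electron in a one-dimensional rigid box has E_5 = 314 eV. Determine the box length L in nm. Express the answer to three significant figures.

L = 0.173 nm

From E_n = n²h²/(8m_eL²), L = n·h/√(8m_eE_n).
E_5 = 314 eV = 5.030×10^-17 J, so L = 5·6.626×10^-34/√(8·9.109×10^-31·5.030×10^-17) = 1.73×10^-10 m = 0.173 nm.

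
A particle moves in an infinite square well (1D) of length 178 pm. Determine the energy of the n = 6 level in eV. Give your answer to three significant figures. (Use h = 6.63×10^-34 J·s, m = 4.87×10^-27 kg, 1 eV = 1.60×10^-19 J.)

For an infinite well E_n = n²h²/(8mL²), so E_1 = h²/(8mL²) = (6.63×10^-34)²/(8·4.87×10^-27·(1.78×10^-10 m)²) = 3.561×10^-22 J.
Then E_6 = 6²·E_1 = 36·3.561×10^-22 J = 1.282×10^-20 J.
Converting, E_6 = 1.282×10^-20 J / (1.60×10^-19 J/eV) = 0.0801 eV.

E_6 = 0.0801 eV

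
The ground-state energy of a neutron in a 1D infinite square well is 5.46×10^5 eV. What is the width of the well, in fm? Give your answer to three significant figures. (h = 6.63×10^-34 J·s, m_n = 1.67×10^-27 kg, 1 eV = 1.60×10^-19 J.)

From E_n = n²h²/(8m_nL²), L = n·h/√(8m_nE_n).
E_1 = 5.46×10^5 eV = 8.736×10^-14 J, so L = 1·6.63×10^-34/√(8·1.67×10^-27·8.736×10^-14) = 1.94×10^-14 m = 19.4 fm.

L = 19.4 fm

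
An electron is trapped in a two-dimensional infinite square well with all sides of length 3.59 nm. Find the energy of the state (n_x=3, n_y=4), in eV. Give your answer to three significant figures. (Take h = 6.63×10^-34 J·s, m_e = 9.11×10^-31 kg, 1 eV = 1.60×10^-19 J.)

For a 2D rectangular well E = (h²/8m_e)·Σ n_i²/L_i² = (6.63×10^-34)²/(8·9.11×10^-31) · [3²/(3.59 nm)² + 4²/(3.59 nm)²].
Evaluating gives E = 1.170×10^-19 J = 0.731 eV.

E = 0.731 eV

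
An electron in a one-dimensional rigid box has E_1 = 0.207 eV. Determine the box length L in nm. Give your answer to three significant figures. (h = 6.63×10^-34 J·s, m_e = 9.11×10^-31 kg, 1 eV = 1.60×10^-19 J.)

L = 1.35 nm

From E_n = n²h²/(8m_eL²), L = n·h/√(8m_eE_n).
E_1 = 0.207 eV = 3.312×10^-20 J, so L = 1·6.63×10^-34/√(8·9.11×10^-31·3.312×10^-20) = 1.35×10^-9 m = 1.35 nm.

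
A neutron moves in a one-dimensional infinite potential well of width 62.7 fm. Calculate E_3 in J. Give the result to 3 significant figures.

E_3 = 7.50×10^-14 J

For an infinite well E_n = n²h²/(8m_nL²), so E_1 = h²/(8m_nL²) = (6.626×10^-34)²/(8·1.675×10^-27·(6.27×10^-14 m)²) = 8.334×10^-15 J.
Then E_3 = 3²·E_1 = 9·8.334×10^-15 J = 7.50×10^-14 J.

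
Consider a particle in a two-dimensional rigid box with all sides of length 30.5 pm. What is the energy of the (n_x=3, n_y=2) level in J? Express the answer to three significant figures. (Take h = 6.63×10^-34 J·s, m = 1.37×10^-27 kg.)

For a 2D rectangular well E = (h²/8m)·Σ n_i²/L_i² = (6.63×10^-34)²/(8·1.37×10^-27) · [3²/(30.5 pm)² + 2²/(30.5 pm)²].
Evaluating gives E = 5.60×10^-19 J.

E = 5.60×10^-19 J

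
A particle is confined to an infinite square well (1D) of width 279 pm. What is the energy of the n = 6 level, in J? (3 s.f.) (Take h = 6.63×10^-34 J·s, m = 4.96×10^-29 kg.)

For an infinite well E_n = n²h²/(8mL²), so E_1 = h²/(8mL²) = (6.63×10^-34)²/(8·4.96×10^-29·(2.79×10^-10 m)²) = 1.423×10^-20 J.
Then E_6 = 6²·E_1 = 36·1.423×10^-20 J = 5.12×10^-19 J.

E_6 = 5.12×10^-19 J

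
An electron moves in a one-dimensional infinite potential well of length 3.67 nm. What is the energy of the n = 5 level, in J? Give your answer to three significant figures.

For an infinite well E_n = n²h²/(8m_eL²), so E_1 = h²/(8m_eL²) = (6.626×10^-34)²/(8·9.109×10^-31·(3.67×10^-9 m)²) = 4.473×10^-21 J.
Then E_5 = 5²·E_1 = 25·4.473×10^-21 J = 1.12×10^-19 J.

E_5 = 1.12×10^-19 J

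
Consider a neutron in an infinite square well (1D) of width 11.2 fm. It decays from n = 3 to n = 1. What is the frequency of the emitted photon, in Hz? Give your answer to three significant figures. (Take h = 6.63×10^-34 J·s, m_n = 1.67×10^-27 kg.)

f = 3.16×10^21 Hz

E_1 = h²/(8m_nL²) = 2.623×10^-13 J and ΔE = (3² − 1²)E_1 = 2.098×10^-12 J.
f = ΔE/h = 2.098×10^-12/6.63×10^-34 = 3.16×10^21 Hz.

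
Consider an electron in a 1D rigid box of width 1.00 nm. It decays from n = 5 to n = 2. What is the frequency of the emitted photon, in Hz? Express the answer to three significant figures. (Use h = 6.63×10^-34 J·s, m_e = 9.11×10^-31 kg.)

E_1 = h²/(8m_eL²) = 6.031×10^-20 J and ΔE = (5² − 2²)E_1 = 1.267×10^-18 J.
f = ΔE/h = 1.267×10^-18/6.63×10^-34 = 1.91×10^15 Hz.

f = 1.91×10^15 Hz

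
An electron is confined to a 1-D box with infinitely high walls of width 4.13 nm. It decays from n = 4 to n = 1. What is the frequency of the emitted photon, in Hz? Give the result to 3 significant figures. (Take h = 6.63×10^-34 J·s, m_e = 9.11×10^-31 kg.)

E_1 = h²/(8m_eL²) = 3.536×10^-21 J and ΔE = (4² − 1²)E_1 = 5.304×10^-20 J.
f = ΔE/h = 5.304×10^-20/6.63×10^-34 = 8.00×10^13 Hz.

f = 8.00×10^13 Hz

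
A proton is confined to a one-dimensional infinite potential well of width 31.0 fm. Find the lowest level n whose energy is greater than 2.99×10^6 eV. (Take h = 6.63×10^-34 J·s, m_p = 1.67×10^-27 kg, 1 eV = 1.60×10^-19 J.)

E_1 = h²/(8m_pL²) = 3.424×10^-14 J = 2.140×10^5 eV.
Need n² > 2.99×10^6/2.140×10^5 = 13.97, i.e. n > 3.738.
The smallest integer satisfying this is n = 4.

n = 4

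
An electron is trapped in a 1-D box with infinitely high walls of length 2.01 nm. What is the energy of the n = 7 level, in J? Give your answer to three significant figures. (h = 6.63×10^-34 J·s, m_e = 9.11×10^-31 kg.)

For an infinite well E_n = n²h²/(8m_eL²), so E_1 = h²/(8m_eL²) = (6.63×10^-34)²/(8·9.11×10^-31·(2.01×10^-9 m)²) = 1.493×10^-20 J.
Then E_7 = 7²·E_1 = 49·1.493×10^-20 J = 7.32×10^-19 J.

E_7 = 7.32×10^-19 J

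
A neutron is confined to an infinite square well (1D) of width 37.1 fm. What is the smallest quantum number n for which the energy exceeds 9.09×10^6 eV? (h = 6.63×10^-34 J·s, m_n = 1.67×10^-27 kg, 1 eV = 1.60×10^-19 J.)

n = 8

E_1 = h²/(8m_nL²) = 2.390×10^-14 J = 1.494×10^5 eV.
Need n² > 9.09×10^6/1.494×10^5 = 60.84, i.e. n > 7.800.
The smallest integer satisfying this is n = 8.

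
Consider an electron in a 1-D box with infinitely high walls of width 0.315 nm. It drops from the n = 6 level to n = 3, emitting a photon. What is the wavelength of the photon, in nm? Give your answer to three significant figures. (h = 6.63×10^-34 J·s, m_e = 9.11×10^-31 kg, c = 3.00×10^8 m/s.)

E_1 = h²/(8m_eL²) = 6.079×10^-19 J, so ΔE = (6² − 3²)E_1 = 1.641×10^-17 J.
λ = hc/ΔE = (6.63×10^-34·3.00×10^8)/1.641×10^-17 = 1.21×10^-8 m = 12.1 nm.

λ = 12.1 nm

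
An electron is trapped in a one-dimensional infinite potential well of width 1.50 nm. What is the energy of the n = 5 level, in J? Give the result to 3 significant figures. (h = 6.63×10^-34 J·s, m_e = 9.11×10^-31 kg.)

E_5 = 6.70×10^-19 J

For an infinite well E_n = n²h²/(8m_eL²), so E_1 = h²/(8m_eL²) = (6.63×10^-34)²/(8·9.11×10^-31·(1.50×10^-9 m)²) = 2.681×10^-20 J.
Then E_5 = 5²·E_1 = 25·2.681×10^-20 J = 6.70×10^-19 J.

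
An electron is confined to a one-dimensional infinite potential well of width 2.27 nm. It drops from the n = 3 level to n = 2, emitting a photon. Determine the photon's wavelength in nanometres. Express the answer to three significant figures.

E_1 = h²/(8m_eL²) = 1.169×10^-20 J, so ΔE = (3² − 2²)E_1 = 5.845×10^-20 J.
λ = hc/ΔE = (6.626×10^-34·2.998×10^8)/5.845×10^-20 = 3.40×10^-6 m = 3.40×10^3 nm.

λ = 3.40×10^3 nm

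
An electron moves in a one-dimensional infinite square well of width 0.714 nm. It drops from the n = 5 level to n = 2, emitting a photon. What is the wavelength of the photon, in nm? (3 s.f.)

λ = 80.0 nm

E_1 = h²/(8m_eL²) = 1.182×10^-19 J, so ΔE = (5² − 2²)E_1 = 2.482×10^-18 J.
λ = hc/ΔE = (6.626×10^-34·2.998×10^8)/2.482×10^-18 = 8.00×10^-8 m = 80.0 nm.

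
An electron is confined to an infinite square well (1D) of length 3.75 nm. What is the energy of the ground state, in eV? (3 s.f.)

For an infinite well E_n = n²h²/(8m_eL²), so E_1 = h²/(8m_eL²) = (6.626×10^-34)²/(8·9.109×10^-31·(3.75×10^-9 m)²) = 4.284×10^-21 J.
Converting, E_1 = 4.284×10^-21 J / (1.602×10^-19 J/eV) = 0.0267 eV.

E_1 = 0.0267 eV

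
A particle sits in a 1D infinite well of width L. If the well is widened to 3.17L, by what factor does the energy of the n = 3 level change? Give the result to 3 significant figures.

E_n ∝ 1/L², so the energy scales by 1/3.17² = 0.0995.

0.0995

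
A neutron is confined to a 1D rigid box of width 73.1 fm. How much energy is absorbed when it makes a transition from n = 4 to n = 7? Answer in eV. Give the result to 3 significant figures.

|ΔE| = 1.26×10^6 eV

E_1 = h²/(8m_nL²) = 6.131×10^-15 J.
|ΔE| = |4² − 7²|·E_1 = 33·6.131×10^-15 J = 2.023×10^-13 J = 1.26×10^6 eV.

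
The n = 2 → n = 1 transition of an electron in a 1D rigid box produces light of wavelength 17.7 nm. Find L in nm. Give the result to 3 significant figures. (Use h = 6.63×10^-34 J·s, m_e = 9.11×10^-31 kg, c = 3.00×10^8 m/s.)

L = 0.127 nm

The photon carries ΔE = hc/λ = 6.63×10^-34·3.00×10^8/1.77×10^-8 m = 1.124×10^-17 J.
Since ΔE = (2² − 1²)E_1, E_1 = 3.747×10^-18 J, and L = h/√(8m_eE_1) = 1.27×10^-10 m = 0.127 nm.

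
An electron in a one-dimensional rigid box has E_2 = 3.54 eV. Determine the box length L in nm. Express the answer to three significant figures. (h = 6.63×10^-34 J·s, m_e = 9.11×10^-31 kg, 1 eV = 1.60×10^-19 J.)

From E_n = n²h²/(8m_eL²), L = n·h/√(8m_eE_n).
E_2 = 3.54 eV = 5.664×10^-19 J, so L = 2·6.63×10^-34/√(8·9.11×10^-31·5.664×10^-19) = 6.53×10^-10 m = 0.653 nm.

L = 0.653 nm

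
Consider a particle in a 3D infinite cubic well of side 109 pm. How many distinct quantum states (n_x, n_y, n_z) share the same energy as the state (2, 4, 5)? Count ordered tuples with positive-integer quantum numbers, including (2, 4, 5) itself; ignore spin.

The level has n_x² + n_y² + n_z² = 45. The ordered positive-integer solutions are (2, 4, 5), (2, 5, 4), (4, 2, 5), (4, 5, 2), (5, 2, 4), (5, 4, 2).
That gives 6 states.

degeneracy = 6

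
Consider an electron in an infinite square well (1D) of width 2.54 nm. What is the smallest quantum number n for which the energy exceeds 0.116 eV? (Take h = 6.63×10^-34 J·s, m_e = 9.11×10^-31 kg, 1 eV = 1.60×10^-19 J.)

E_1 = h²/(8m_eL²) = 9.349×10^-21 J = 0.05843 eV.
Need n² > 0.116/0.05843 = 1.985, i.e. n > 1.409.
The smallest integer satisfying this is n = 2.

n = 2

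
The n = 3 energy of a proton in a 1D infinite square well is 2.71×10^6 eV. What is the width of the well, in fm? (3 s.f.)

L = 26.1 fm

From E_n = n²h²/(8m_pL²), L = n·h/√(8m_pE_n).
E_3 = 2.71×10^6 eV = 4.341×10^-13 J, so L = 3·6.626×10^-34/√(8·1.673×10^-27·4.341×10^-13) = 2.61×10^-14 m = 26.1 fm.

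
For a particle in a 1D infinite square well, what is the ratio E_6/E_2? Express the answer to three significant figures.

E_n ∝ n², so E_6/E_2 = 6²/2² = 36/4 = 9.00.

9.00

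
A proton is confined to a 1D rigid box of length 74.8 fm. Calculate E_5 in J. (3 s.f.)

For an infinite well E_n = n²h²/(8m_pL²), so E_1 = h²/(8m_pL²) = (6.626×10^-34)²/(8·1.673×10^-27·(7.48×10^-14 m)²) = 5.863×10^-15 J.
Then E_5 = 5²·E_1 = 25·5.863×10^-15 J = 1.47×10^-13 J.

E_5 = 1.47×10^-13 J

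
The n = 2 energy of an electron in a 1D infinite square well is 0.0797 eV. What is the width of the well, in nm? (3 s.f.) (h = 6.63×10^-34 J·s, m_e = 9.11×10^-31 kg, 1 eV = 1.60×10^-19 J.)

L = 4.35 nm

From E_n = n²h²/(8m_eL²), L = n·h/√(8m_eE_n).
E_2 = 0.0797 eV = 1.275×10^-20 J, so L = 2·6.63×10^-34/√(8·9.11×10^-31·1.275×10^-20) = 4.35×10^-9 m = 4.35 nm.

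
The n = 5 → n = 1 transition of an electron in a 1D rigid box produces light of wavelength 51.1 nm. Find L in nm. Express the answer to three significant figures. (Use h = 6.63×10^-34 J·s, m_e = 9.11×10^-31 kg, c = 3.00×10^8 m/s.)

The photon carries ΔE = hc/λ = 6.63×10^-34·3.00×10^8/5.11×10^-8 m = 3.892×10^-18 J.
Since ΔE = (5² − 1²)E_1, E_1 = 1.622×10^-19 J, and L = h/√(8m_eE_1) = 6.10×10^-10 m = 0.610 nm.

L = 0.610 nm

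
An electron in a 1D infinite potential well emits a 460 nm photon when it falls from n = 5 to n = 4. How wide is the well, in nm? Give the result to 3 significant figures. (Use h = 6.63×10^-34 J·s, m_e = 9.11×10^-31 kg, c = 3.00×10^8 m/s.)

The photon carries ΔE = hc/λ = 6.63×10^-34·3.00×10^8/4.60×10^-7 m = 4.324×10^-19 J.
Since ΔE = (5² − 4²)E_1, E_1 = 4.804×10^-20 J, and L = h/√(8m_eE_1) = 1.12×10^-9 m = 1.12 nm.

L = 1.12 nm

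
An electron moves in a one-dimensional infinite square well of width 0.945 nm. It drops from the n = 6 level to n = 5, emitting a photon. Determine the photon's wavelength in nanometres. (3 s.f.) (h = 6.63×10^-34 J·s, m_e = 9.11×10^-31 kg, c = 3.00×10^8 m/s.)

λ = 268 nm

E_1 = h²/(8m_eL²) = 6.754×10^-20 J, so ΔE = (6² − 5²)E_1 = 7.429×10^-19 J.
λ = hc/ΔE = (6.63×10^-34·3.00×10^8)/7.429×10^-19 = 2.68×10^-7 m = 268 nm.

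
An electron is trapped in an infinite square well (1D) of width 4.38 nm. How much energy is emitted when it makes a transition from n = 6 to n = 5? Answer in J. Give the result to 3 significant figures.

|ΔE| = 3.45×10^-20 J

E_1 = h²/(8m_eL²) = 3.140×10^-21 J.
|ΔE| = |6² − 5²|·E_1 = 11·3.140×10^-21 J = 3.45×10^-20 J.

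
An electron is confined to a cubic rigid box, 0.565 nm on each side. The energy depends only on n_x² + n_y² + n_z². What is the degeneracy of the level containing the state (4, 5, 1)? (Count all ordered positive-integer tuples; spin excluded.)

degeneracy = 6

The level has n_x² + n_y² + n_z² = 42. The ordered positive-integer solutions are (1, 4, 5), (1, 5, 4), (4, 1, 5), (4, 5, 1), (5, 1, 4), (5, 4, 1).
That gives 6 states.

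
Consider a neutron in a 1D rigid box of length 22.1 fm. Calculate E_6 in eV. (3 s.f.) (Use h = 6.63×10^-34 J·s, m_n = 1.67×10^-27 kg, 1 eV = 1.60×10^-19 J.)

For an infinite well E_n = n²h²/(8m_nL²), so E_1 = h²/(8m_nL²) = (6.63×10^-34)²/(8·1.67×10^-27·(2.21×10^-14 m)²) = 6.737×10^-14 J.
Then E_6 = 6²·E_1 = 36·6.737×10^-14 J = 2.425×10^-12 J.
Converting, E_6 = 2.425×10^-12 J / (1.60×10^-19 J/eV) = 1.52×10^7 eV.

E_6 = 1.52×10^7 eV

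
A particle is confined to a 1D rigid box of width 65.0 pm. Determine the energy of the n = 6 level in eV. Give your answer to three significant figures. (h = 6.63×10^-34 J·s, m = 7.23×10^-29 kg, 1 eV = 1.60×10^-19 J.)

For an infinite well E_n = n²h²/(8mL²), so E_1 = h²/(8mL²) = (6.63×10^-34)²/(8·7.23×10^-29·(6.50×10^-11 m)²) = 1.799×10^-19 J.
Then E_6 = 6²·E_1 = 36·1.799×10^-19 J = 6.476×10^-18 J.
Converting, E_6 = 6.476×10^-18 J / (1.60×10^-19 J/eV) = 40.5 eV.

E_6 = 40.5 eV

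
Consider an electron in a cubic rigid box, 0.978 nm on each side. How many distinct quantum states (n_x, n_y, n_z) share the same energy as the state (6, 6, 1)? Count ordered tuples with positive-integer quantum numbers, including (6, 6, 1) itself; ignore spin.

degeneracy = 3

The level has n_x² + n_y² + n_z² = 73. The ordered positive-integer solutions are (1, 6, 6), (6, 1, 6), (6, 6, 1).
That gives 3 states.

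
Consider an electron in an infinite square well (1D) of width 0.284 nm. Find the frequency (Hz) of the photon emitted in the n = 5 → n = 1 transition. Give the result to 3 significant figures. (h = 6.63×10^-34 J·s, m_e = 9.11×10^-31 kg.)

f = 2.71×10^16 Hz

E_1 = h²/(8m_eL²) = 7.478×10^-19 J and ΔE = (5² − 1²)E_1 = 1.795×10^-17 J.
f = ΔE/h = 1.795×10^-17/6.63×10^-34 = 2.71×10^16 Hz.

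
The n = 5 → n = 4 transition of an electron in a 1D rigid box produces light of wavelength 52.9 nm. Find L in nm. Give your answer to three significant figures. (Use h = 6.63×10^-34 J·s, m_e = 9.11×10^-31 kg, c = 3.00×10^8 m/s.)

The photon carries ΔE = hc/λ = 6.63×10^-34·3.00×10^8/5.29×10^-8 m = 3.760×10^-18 J.
Since ΔE = (5² − 4²)E_1, E_1 = 4.178×10^-19 J, and L = h/√(8m_eE_1) = 3.80×10^-10 m = 0.380 nm.

L = 0.380 nm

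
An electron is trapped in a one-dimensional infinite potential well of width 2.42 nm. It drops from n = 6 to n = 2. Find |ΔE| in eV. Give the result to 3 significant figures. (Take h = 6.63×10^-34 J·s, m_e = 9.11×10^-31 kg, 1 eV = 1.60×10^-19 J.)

|ΔE| = 2.06 eV

E_1 = h²/(8m_eL²) = 1.030×10^-20 J.
|ΔE| = |6² − 2²|·E_1 = 32·1.030×10^-20 J = 3.296×10^-19 J = 2.06 eV.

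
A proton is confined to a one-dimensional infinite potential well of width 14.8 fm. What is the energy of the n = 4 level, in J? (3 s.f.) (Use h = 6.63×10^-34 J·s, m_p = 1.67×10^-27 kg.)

For an infinite well E_n = n²h²/(8m_pL²), so E_1 = h²/(8m_pL²) = (6.63×10^-34)²/(8·1.67×10^-27·(1.48×10^-14 m)²) = 1.502×10^-13 J.
Then E_4 = 4²·E_1 = 16·1.502×10^-13 J = 2.40×10^-12 J.

E_4 = 2.40×10^-12 J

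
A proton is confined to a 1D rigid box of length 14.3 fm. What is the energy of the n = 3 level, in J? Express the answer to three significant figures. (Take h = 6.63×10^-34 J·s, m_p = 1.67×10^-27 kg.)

E_3 = 1.45×10^-12 J

For an infinite well E_n = n²h²/(8m_pL²), so E_1 = h²/(8m_pL²) = (6.63×10^-34)²/(8·1.67×10^-27·(1.43×10^-14 m)²) = 1.609×10^-13 J.
Then E_3 = 3²·E_1 = 9·1.609×10^-13 J = 1.45×10^-12 J.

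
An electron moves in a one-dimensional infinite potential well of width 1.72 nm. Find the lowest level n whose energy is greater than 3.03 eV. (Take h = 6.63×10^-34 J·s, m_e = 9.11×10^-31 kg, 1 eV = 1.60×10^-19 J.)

E_1 = h²/(8m_eL²) = 2.039×10^-20 J = 0.1274 eV.
Need n² > 3.03/0.1274 = 23.78, i.e. n > 4.876.
The smallest integer satisfying this is n = 5.

n = 5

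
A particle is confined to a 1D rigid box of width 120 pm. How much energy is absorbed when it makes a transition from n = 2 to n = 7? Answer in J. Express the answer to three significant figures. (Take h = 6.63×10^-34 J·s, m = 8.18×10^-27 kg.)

|ΔE| = 2.10×10^-20 J

E_1 = h²/(8mL²) = 4.665×10^-22 J.
|ΔE| = |2² − 7²|·E_1 = 45·4.665×10^-22 J = 2.10×10^-20 J.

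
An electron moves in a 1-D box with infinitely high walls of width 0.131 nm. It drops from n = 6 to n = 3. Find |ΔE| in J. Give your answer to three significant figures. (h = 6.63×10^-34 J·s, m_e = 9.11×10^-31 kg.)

|ΔE| = 9.49×10^-17 J

E_1 = h²/(8m_eL²) = 3.515×10^-18 J.
|ΔE| = |6² − 3²|·E_1 = 27·3.515×10^-18 J = 9.49×10^-17 J.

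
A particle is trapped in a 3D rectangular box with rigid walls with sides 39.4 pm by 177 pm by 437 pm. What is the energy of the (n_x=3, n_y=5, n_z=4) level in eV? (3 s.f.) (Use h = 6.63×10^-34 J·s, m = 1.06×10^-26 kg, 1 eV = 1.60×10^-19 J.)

E = 0.216 eV

For a 3D rectangular well E = (h²/8m)·Σ n_i²/L_i² = (6.63×10^-34)²/(8·1.06×10^-26) · [3²/(39.4 pm)² + 5²/(177 pm)² + 4²/(437 pm)²].
Evaluating gives E = 3.462×10^-20 J = 0.216 eV.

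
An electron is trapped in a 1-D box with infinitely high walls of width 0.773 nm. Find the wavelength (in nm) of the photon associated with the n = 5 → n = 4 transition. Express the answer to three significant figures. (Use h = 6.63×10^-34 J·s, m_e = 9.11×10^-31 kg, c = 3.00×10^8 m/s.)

λ = 219 nm

E_1 = h²/(8m_eL²) = 1.009×10^-19 J, so ΔE = (5² − 4²)E_1 = 9.081×10^-19 J.
λ = hc/ΔE = (6.63×10^-34·3.00×10^8)/9.081×10^-19 = 2.19×10^-7 m = 219 nm.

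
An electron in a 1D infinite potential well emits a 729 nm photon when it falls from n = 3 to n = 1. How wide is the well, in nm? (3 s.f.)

The photon carries ΔE = hc/λ = 6.626×10^-34·2.998×10^8/7.29×10^-7 m = 2.725×10^-19 J.
Since ΔE = (3² − 1²)E_1, E_1 = 3.406×10^-20 J, and L = h/√(8m_eE_1) = 1.33×10^-9 m = 1.33 nm.

L = 1.33 nm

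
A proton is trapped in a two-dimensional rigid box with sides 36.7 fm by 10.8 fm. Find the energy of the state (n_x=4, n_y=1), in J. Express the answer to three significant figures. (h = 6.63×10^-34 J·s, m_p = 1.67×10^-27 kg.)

E = 6.73×10^-13 J

For a 2D rectangular well E = (h²/8m_p)·Σ n_i²/L_i² = (6.63×10^-34)²/(8·1.67×10^-27) · [4²/(36.7 fm)² + 1²/(10.8 fm)²].
Evaluating gives E = 6.73×10^-13 J.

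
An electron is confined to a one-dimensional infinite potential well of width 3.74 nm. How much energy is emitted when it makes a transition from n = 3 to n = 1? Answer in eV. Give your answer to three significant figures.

|ΔE| = 0.215 eV

E_1 = h²/(8m_eL²) = 4.307×10^-21 J.
|ΔE| = |3² − 1²|·E_1 = 8·4.307×10^-21 J = 3.446×10^-20 J = 0.215 eV.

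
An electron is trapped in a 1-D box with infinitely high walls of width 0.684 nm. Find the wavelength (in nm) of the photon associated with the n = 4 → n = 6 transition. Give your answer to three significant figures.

λ = 77.1 nm

E_1 = h²/(8m_eL²) = 1.288×10^-19 J, so ΔE = (6² − 4²)E_1 = 2.576×10^-18 J.
λ = hc/ΔE = (6.626×10^-34·2.998×10^8)/2.576×10^-18 = 7.71×10^-8 m = 77.1 nm.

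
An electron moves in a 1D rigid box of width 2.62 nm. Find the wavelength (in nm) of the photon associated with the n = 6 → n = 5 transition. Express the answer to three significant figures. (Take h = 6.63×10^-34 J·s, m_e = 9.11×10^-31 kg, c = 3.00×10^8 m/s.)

E_1 = h²/(8m_eL²) = 8.787×10^-21 J, so ΔE = (6² − 5²)E_1 = 9.666×10^-20 J.
λ = hc/ΔE = (6.63×10^-34·3.00×10^8)/9.666×10^-20 = 2.06×10^-6 m = 2.06×10^3 nm.

λ = 2.06×10^3 nm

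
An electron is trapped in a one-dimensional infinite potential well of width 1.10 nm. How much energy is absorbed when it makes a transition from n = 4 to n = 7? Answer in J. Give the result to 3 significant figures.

E_1 = h²/(8m_eL²) = 4.979×10^-20 J.
|ΔE| = |4² − 7²|·E_1 = 33·4.979×10^-20 J = 1.64×10^-18 J.

|ΔE| = 1.64×10^-18 J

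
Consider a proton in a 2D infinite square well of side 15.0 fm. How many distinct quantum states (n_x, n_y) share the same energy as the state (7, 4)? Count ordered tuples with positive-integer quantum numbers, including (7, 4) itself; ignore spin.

degeneracy = 4

The level has n_x² + n_y² = 65. The ordered positive-integer solutions are (1, 8), (4, 7), (7, 4), (8, 1).
That gives 4 states.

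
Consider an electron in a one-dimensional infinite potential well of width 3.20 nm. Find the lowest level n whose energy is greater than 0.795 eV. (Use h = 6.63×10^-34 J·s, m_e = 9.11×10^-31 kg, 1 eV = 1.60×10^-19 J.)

n = 5

E_1 = h²/(8m_eL²) = 5.890×10^-21 J = 0.03681 eV.
Need n² > 0.795/0.03681 = 21.60, i.e. n > 4.648.
The smallest integer satisfying this is n = 5.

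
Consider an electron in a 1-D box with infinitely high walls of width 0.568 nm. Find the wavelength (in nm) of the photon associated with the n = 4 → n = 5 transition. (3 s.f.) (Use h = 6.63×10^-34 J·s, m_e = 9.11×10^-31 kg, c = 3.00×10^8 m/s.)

λ = 118 nm

E_1 = h²/(8m_eL²) = 1.869×10^-19 J, so ΔE = (5² − 4²)E_1 = 1.682×10^-18 J.
λ = hc/ΔE = (6.63×10^-34·3.00×10^8)/1.682×10^-18 = 1.18×10^-7 m = 118 nm.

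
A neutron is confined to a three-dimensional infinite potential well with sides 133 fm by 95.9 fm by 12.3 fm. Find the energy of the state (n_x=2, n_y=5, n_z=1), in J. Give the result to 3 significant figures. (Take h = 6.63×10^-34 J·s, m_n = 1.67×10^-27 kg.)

E = 3.14×10^-13 J

For a 3D rectangular well E = (h²/8m_n)·Σ n_i²/L_i² = (6.63×10^-34)²/(8·1.67×10^-27) · [2²/(133 fm)² + 5²/(95.9 fm)² + 1²/(12.3 fm)²].
Evaluating gives E = 3.14×10^-13 J.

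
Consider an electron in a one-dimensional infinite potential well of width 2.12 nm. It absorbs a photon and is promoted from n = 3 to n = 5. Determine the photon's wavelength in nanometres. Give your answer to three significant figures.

E_1 = h²/(8m_eL²) = 1.341×10^-20 J, so ΔE = (5² − 3²)E_1 = 2.146×10^-19 J.
λ = hc/ΔE = (6.626×10^-34·2.998×10^8)/2.146×10^-19 = 9.26×10^-7 m = 926 nm.

λ = 926 nm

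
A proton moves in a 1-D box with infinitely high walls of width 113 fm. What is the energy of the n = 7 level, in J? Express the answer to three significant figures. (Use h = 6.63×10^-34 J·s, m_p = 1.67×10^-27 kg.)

E_7 = 1.26×10^-13 J

For an infinite well E_n = n²h²/(8m_pL²), so E_1 = h²/(8m_pL²) = (6.63×10^-34)²/(8·1.67×10^-27·(1.13×10^-13 m)²) = 2.577×10^-15 J.
Then E_7 = 7²·E_1 = 49·2.577×10^-15 J = 1.26×10^-13 J.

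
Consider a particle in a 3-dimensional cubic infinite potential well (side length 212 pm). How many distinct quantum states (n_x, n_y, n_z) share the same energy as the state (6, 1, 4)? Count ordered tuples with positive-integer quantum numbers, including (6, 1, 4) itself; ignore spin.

degeneracy = 6

The level has n_x² + n_y² + n_z² = 53. The ordered positive-integer solutions are (1, 4, 6), (1, 6, 4), (4, 1, 6), (4, 6, 1), (6, 1, 4), (6, 4, 1).
That gives 6 states.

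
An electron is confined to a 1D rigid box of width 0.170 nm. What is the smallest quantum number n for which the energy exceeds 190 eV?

E_1 = h²/(8m_eL²) = 2.085×10^-18 J = 13.01 eV.
Need n² > 190/13.01 = 14.60, i.e. n > 3.821.
The smallest integer satisfying this is n = 4.

n = 4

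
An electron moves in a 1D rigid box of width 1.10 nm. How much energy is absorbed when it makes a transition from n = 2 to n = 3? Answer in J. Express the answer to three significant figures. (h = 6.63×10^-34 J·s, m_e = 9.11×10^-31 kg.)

|ΔE| = 2.49×10^-19 J

E_1 = h²/(8m_eL²) = 4.985×10^-20 J.
|ΔE| = |2² − 3²|·E_1 = 5·4.985×10^-20 J = 2.49×10^-19 J.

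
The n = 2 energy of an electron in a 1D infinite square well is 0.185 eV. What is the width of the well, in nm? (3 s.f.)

L = 2.85 nm

From E_n = n²h²/(8m_eL²), L = n·h/√(8m_eE_n).
E_2 = 0.185 eV = 2.964×10^-20 J, so L = 2·6.626×10^-34/√(8·9.109×10^-31·2.964×10^-20) = 2.85×10^-9 m = 2.85 nm.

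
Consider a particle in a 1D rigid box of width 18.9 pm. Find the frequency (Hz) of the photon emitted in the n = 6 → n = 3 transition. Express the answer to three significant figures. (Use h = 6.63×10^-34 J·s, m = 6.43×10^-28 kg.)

f = 9.74×10^15 Hz

E_1 = h²/(8mL²) = 2.392×10^-19 J and ΔE = (6² − 3²)E_1 = 6.458×10^-18 J.
f = ΔE/h = 6.458×10^-18/6.63×10^-34 = 9.74×10^15 Hz.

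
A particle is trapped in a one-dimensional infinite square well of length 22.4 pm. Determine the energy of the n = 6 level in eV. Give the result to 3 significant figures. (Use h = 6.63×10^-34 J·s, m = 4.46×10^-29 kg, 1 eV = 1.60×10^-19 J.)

E_6 = 552 eV

For an infinite well E_n = n²h²/(8mL²), so E_1 = h²/(8mL²) = (6.63×10^-34)²/(8·4.46×10^-29·(2.24×10^-11 m)²) = 2.455×10^-18 J.
Then E_6 = 6²·E_1 = 36·2.455×10^-18 J = 8.838×10^-17 J.
Converting, E_6 = 8.838×10^-17 J / (1.60×10^-19 J/eV) = 552 eV.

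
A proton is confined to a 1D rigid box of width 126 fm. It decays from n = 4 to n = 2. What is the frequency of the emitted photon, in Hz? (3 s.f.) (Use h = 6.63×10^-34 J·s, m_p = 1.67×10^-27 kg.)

f = 3.75×10^19 Hz

E_1 = h²/(8m_pL²) = 2.072×10^-15 J and ΔE = (4² − 2²)E_1 = 2.486×10^-14 J.
f = ΔE/h = 2.486×10^-14/6.63×10^-34 = 3.75×10^19 Hz.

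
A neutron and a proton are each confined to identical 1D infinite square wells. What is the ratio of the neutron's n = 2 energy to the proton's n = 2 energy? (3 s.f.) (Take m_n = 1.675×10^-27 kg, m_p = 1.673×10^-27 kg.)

0.999

E_n ∝ 1/m at fixed n and L, so the ratio is m_p/m_n = 1.673×10^-27/1.675×10^-27 = 0.999.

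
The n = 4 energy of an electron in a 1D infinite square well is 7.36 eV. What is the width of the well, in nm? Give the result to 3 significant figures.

From E_n = n²h²/(8m_eL²), L = n·h/√(8m_eE_n).
E_4 = 7.36 eV = 1.179×10^-18 J, so L = 4·6.626×10^-34/√(8·9.109×10^-31·1.179×10^-18) = 9.04×10^-10 m = 0.904 nm.

L = 0.904 nm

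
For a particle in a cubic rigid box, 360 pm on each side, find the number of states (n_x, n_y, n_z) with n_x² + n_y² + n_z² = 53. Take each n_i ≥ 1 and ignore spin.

The level has n_x² + n_y² + n_z² = 53. The ordered positive-integer solutions are (1, 4, 6), (1, 6, 4), (4, 1, 6), (4, 6, 1), (6, 1, 4), (6, 4, 1).
That gives 6 states.

degeneracy = 6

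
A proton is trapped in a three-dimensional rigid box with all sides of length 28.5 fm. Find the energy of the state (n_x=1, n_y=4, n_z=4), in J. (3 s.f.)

E = 1.33×10^-12 J

For a 3D rectangular well E = (h²/8m_p)·Σ n_i²/L_i² = (6.626×10^-34)²/(8·1.673×10^-27) · [1²/(28.5 fm)² + 4²/(28.5 fm)² + 4²/(28.5 fm)²].
Evaluating gives E = 1.33×10^-12 J.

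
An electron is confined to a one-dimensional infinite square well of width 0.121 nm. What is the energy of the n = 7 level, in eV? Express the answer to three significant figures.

For an infinite well E_n = n²h²/(8m_eL²), so E_1 = h²/(8m_eL²) = (6.626×10^-34)²/(8·9.109×10^-31·(1.21×10^-10 m)²) = 4.115×10^-18 J.
Then E_7 = 7²·E_1 = 49·4.115×10^-18 J = 2.016×10^-16 J.
Converting, E_7 = 2.016×10^-16 J / (1.602×10^-19 J/eV) = 1.26×10^3 eV.

E_7 = 1.26×10^3 eV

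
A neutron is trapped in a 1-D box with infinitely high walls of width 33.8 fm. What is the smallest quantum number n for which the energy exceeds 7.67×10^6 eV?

n = 7

E_1 = h²/(8m_nL²) = 2.868×10^-14 J = 1.790×10^5 eV.
Need n² > 7.67×10^6/1.790×10^5 = 42.85, i.e. n > 6.546.
The smallest integer satisfying this is n = 7.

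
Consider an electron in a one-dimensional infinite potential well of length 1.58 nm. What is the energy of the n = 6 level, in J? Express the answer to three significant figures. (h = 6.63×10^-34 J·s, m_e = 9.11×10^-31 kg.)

For an infinite well E_n = n²h²/(8m_eL²), so E_1 = h²/(8m_eL²) = (6.63×10^-34)²/(8·9.11×10^-31·(1.58×10^-9 m)²) = 2.416×10^-20 J.
Then E_6 = 6²·E_1 = 36·2.416×10^-20 J = 8.70×10^-19 J.

E_6 = 8.70×10^-19 J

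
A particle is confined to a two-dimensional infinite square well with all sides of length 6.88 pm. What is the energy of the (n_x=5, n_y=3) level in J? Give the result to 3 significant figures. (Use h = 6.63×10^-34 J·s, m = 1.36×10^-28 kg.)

For a 2D rectangular well E = (h²/8m)·Σ n_i²/L_i² = (6.63×10^-34)²/(8·1.36×10^-28) · [5²/(6.88 pm)² + 3²/(6.88 pm)²].
Evaluating gives E = 2.90×10^-16 J.

E = 2.90×10^-16 J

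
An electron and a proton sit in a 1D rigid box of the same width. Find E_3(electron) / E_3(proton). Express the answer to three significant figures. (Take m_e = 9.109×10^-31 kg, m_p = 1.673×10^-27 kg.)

E_n ∝ 1/m at fixed n and L, so the ratio is m_p/m_e = 1.673×10^-27/9.109×10^-31 = 1.84×10^3.

1.84×10^3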